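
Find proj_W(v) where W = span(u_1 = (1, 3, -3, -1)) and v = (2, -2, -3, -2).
proj_W(v) = (7/20, 21/20, -21/20, -7/20)

Set up U = [u_1 | ... | u_1] ∈ R^(4×1). The projector onto W = col(U) is P = U (U^T U)^(-1) U^T.
Compute U^T U =
  [20],
and U^T v = (7).
Solve U^T U · c = U^T v for the coefficients: c = (7/20). The projection is proj_W(v) = U c.
Check: (v - proj_W(v)) · u_1 = 0  (should be 0).
Result: proj_W(v) = (7/20, 21/20, -21/20, -7/20).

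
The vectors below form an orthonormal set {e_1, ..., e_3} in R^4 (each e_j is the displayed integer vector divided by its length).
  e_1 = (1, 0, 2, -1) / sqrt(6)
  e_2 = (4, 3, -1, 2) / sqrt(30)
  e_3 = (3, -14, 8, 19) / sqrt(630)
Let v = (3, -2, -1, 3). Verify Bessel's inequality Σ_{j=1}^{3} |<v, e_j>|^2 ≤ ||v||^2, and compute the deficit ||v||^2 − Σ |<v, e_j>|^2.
Σ |<v, e_j>|^2 = 2273/126; ||v||^2 = 23; deficit = 625/126

Write each e_j = u_j / sqrt(<u_j, u_j>) where u_j is the displayed integer vector. Then <v, e_j> = <v, u_j> / sqrt(<u_j, u_j>), so |<v, e_j>|^2 = <v, u_j>^2 / <u_j, u_j>.
Coefficients: <v, e_1> = -2/sqrt(6), <v, e_2> = 13/sqrt(30), <v, e_3> = 86/sqrt(630).
Square and sum: Σ |<v, e_j>|^2 = 2273/126.
Compute ||v||^2 = v·v = 23.
Deficit = 23 − 2273/126 = 625/126 ≥ 0, confirming Bessel's inequality. (The deficit equals ||v − Σ <v,e_j> e_j||^2, the squared distance from v to span{e_j}.)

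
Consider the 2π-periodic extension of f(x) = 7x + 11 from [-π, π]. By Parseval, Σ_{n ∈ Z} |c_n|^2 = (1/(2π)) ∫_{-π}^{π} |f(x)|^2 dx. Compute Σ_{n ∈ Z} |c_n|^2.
Σ |c_n|^2 = 49π^2/3 + 121

Expand and integrate term by term over [-π, π]:
  ∫ (7x)^2 dx = 49·(2π^3/3); ∫ 2·7·(11)·x dx = 0 (odd integrand); ∫ 11^2 dx = 121·2π.
So (1/(2π)) ∫_{-π}^{π} (7x + 11)^2 dx = 49π^2/3 + 121 = 49π^2/3 + 121.
Parseval ⇒ Σ |c_n|^2 = 49π^2/3 + 121.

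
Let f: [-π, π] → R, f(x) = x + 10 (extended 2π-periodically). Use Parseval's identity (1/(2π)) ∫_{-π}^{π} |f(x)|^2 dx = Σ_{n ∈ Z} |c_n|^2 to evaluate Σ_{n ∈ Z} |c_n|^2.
Σ |c_n|^2 = π^2/3 + 100

Expand and integrate term by term over [-π, π]:
  ∫ (x)^2 dx = 1·(2π^3/3); ∫ 2·1·(10)·x dx = 0 (odd integrand); ∫ 10^2 dx = 100·2π.
So (1/(2π)) ∫_{-π}^{π} (x + 10)^2 dx = 1π^2/3 + 100 = π^2/3 + 100.
Parseval ⇒ Σ |c_n|^2 = π^2/3 + 100.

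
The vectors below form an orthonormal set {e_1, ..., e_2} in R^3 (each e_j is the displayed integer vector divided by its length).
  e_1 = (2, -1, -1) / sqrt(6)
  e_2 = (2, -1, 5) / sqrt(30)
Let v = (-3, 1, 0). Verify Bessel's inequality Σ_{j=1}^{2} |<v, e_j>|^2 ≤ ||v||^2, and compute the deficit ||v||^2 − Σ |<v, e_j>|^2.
Σ |<v, e_j>|^2 = 49/5; ||v||^2 = 10; deficit = 1/5

Write each e_j = u_j / sqrt(<u_j, u_j>) where u_j is the displayed integer vector. Then <v, e_j> = <v, u_j> / sqrt(<u_j, u_j>), so |<v, e_j>|^2 = <v, u_j>^2 / <u_j, u_j>.
Coefficients: <v, e_1> = -7/sqrt(6), <v, e_2> = -7/sqrt(30).
Square and sum: Σ |<v, e_j>|^2 = 49/5.
Compute ||v||^2 = v·v = 10.
Deficit = 10 − 49/5 = 1/5 ≥ 0, confirming Bessel's inequality. (The deficit equals ||v − Σ <v,e_j> e_j||^2, the squared distance from v to span{e_j}.)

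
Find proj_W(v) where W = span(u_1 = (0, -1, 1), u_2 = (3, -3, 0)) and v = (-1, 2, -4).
proj_W(v) = (0, 3, -3)

Set up U = [u_1 | ... | u_2] ∈ R^(3×2). The projector onto W = col(U) is P = U (U^T U)^(-1) U^T.
Compute U^T U =
  [2, 3]
  [3, 18],
and U^T v = (-6, -9).
Solve U^T U · c = U^T v for the coefficients: c = (-3, 0). The projection is proj_W(v) = U c.
Check: (v - proj_W(v)) · u_1 = 0  (should be 0).
Check: (v - proj_W(v)) · u_2 = 0  (should be 0).
Result: proj_W(v) = (0, 3, -3).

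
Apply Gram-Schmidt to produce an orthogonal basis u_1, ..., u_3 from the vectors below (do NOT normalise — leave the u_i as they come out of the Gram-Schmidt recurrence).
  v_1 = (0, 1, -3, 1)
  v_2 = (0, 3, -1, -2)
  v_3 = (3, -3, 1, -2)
Orthogonal basis:
  u_1 = (0, 1, -3, 1)
  u_2 = (0, 29/11, 1/11, -26/11)
  u_3 = (3, -112/69, -80/69, -128/69)

Apply the Gram-Schmidt recurrence
  u_1 = v_1
  u_i = v_i − Σ_{j<i} ((v_i · u_j) / (u_j · u_j)) · u_j.

Step by step this gives:
  u_1 = (0, 1, -3, 1)
  u_2 = (0, 29/11, 1/11, -26/11)
  u_3 = (3, -112/69, -80/69, -128/69)

Orthogonality check:
  u_2 · u_1 = 0 (should be 0)
  u_3 · u_1 = 0 (should be 0)
  u_3 · u_2 = 0 (should be 0)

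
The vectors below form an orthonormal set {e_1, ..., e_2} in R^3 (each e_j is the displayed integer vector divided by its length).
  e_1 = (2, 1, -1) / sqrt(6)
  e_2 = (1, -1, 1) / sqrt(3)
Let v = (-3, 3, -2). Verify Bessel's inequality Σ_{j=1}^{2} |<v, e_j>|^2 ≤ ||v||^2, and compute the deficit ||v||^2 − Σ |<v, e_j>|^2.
Σ |<v, e_j>|^2 = 43/2; ||v||^2 = 22; deficit = 1/2

Write each e_j = u_j / sqrt(<u_j, u_j>) where u_j is the displayed integer vector. Then <v, e_j> = <v, u_j> / sqrt(<u_j, u_j>), so |<v, e_j>|^2 = <v, u_j>^2 / <u_j, u_j>.
Coefficients: <v, e_1> = -1/sqrt(6), <v, e_2> = -8/sqrt(3).
Square and sum: Σ |<v, e_j>|^2 = 43/2.
Compute ||v||^2 = v·v = 22.
Deficit = 22 − 43/2 = 1/2 ≥ 0, confirming Bessel's inequality. (The deficit equals ||v − Σ <v,e_j> e_j||^2, the squared distance from v to span{e_j}.)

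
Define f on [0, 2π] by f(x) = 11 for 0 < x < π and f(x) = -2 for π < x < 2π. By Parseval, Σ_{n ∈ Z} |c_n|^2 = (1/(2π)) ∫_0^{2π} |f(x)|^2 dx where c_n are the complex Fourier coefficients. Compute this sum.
Σ |c_n|^2 = 125/2

Parseval equates the L^2 energy of f (normalised by 1/(2π)) with the ℓ^2 sum of its Fourier coefficients: (1/(2π)) ∫_0^{2π} |f|^2 = Σ |c_n|^2.
Compute the left side: (1/(2π)) [∫_0^π 11^2 dx + ∫_π^{2π} (-2)^2 dx] = (1/(2π)) · (121π + 4π) = (121 + 4)/2 = 125/2.
So Σ_{n ∈ Z} |c_n|^2 = 125/2.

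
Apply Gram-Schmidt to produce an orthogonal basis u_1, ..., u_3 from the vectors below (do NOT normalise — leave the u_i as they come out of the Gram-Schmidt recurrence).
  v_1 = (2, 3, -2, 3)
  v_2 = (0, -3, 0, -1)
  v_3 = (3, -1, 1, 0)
Orthogonal basis:
  u_1 = (2, 3, -2, 3)
  u_2 = (12/13, -21/13, -12/13, 5/13)
  u_3 = (64/29, 4/29, 52/29, -12/29)

Apply the Gram-Schmidt recurrence
  u_1 = v_1
  u_i = v_i − Σ_{j<i} ((v_i · u_j) / (u_j · u_j)) · u_j.

Step by step this gives:
  u_1 = (2, 3, -2, 3)
  u_2 = (12/13, -21/13, -12/13, 5/13)
  u_3 = (64/29, 4/29, 52/29, -12/29)

Orthogonality check:
  u_2 · u_1 = 0 (should be 0)
  u_3 · u_1 = 0 (should be 0)
  u_3 · u_2 = 0 (should be 0)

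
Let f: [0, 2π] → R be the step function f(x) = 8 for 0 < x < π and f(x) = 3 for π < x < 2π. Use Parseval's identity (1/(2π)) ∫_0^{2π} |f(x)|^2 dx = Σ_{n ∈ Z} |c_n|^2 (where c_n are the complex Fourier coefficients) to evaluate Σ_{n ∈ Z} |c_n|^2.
Σ |c_n|^2 = 73/2

Parseval equates the L^2 energy of f (normalised by 1/(2π)) with the ℓ^2 sum of its Fourier coefficients: (1/(2π)) ∫_0^{2π} |f|^2 = Σ |c_n|^2.
Compute the left side: (1/(2π)) [∫_0^π 8^2 dx + ∫_π^{2π} 3^2 dx] = (1/(2π)) · (64π + 9π) = (64 + 9)/2 = 73/2.
So Σ_{n ∈ Z} |c_n|^2 = 73/2.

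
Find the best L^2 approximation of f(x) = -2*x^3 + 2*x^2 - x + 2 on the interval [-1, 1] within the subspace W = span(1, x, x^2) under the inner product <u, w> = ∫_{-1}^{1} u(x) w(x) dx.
g(x) = 2*x^2 - 11*x/5 + 2

The best approximation g ∈ W is the orthogonal projection of f onto W. Writing g = a_0 + a_1 x + a_2 x^2, the coefficients solve the normal equations G · a = b where
  G_{ij} = <φ_i, φ_j> and b_i = <f, φ_i>, with φ_0 = 1, φ_1 = x, φ_2 = x^2.
G =
  [2, 0, 2/3]
  [0, 2/3, 0]
  [2/3, 0, 2/5],
b = (16/3, -22/15, 32/15).
Solving gives a_0 = 2, a_1 = -11/5, a_2 = 2, so
  g(x) = 2*x^2 - 11*x/5 + 2.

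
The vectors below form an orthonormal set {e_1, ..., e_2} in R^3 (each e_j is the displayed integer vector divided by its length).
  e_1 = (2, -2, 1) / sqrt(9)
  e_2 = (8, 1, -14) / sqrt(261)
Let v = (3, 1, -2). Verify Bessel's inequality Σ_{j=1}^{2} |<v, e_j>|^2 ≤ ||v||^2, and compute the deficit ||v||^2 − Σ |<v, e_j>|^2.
Σ |<v, e_j>|^2 = 325/29; ||v||^2 = 14; deficit = 81/29

Write each e_j = u_j / sqrt(<u_j, u_j>) where u_j is the displayed integer vector. Then <v, e_j> = <v, u_j> / sqrt(<u_j, u_j>), so |<v, e_j>|^2 = <v, u_j>^2 / <u_j, u_j>.
Coefficients: <v, e_1> = 2/sqrt(9), <v, e_2> = 53/sqrt(261).
Square and sum: Σ |<v, e_j>|^2 = 325/29.
Compute ||v||^2 = v·v = 14.
Deficit = 14 − 325/29 = 81/29 ≥ 0, confirming Bessel's inequality. (The deficit equals ||v − Σ <v,e_j> e_j||^2, the squared distance from v to span{e_j}.)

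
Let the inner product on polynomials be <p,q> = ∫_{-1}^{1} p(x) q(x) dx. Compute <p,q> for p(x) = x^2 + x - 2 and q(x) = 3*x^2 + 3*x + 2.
<p,q> = -112/15

Expand the product: p(x)·q(x) = 3*x^4 + 6*x^3 - x^2 - 4*x - 4.
∫_{-1}^{1} of each monomial x^k gives [2/(k+1) if k even, 0 if k odd]. Integrating term-by-term (or equivalently evaluating the antiderivative F(x) = 3*x^5/5 + 3*x^4/2 - x^3/3 - 2*x^2 - 4*x at the endpoints):
  F(1) − F(−1) = -127/30 − (97/30) = -112/15.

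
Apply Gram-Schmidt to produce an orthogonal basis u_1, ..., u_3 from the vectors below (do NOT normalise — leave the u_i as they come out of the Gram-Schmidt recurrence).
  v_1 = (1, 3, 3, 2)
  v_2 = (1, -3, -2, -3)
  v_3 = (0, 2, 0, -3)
Orthogonal basis:
  u_1 = (1, 3, 3, 2)
  u_2 = (43/23, -9/23, 14/23, -29/23)
  u_3 = (-1, 95/43, -14/43, -100/43)

Apply the Gram-Schmidt recurrence
  u_1 = v_1
  u_i = v_i − Σ_{j<i} ((v_i · u_j) / (u_j · u_j)) · u_j.

Step by step this gives:
  u_1 = (1, 3, 3, 2)
  u_2 = (43/23, -9/23, 14/23, -29/23)
  u_3 = (-1, 95/43, -14/43, -100/43)

Orthogonality check:
  u_2 · u_1 = 0 (should be 0)
  u_3 · u_1 = 0 (should be 0)
  u_3 · u_2 = 0 (should be 0)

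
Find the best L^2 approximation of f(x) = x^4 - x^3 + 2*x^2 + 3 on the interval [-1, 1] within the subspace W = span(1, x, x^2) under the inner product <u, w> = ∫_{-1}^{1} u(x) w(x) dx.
g(x) = 20*x^2/7 - 3*x/5 + 102/35

The best approximation g ∈ W is the orthogonal projection of f onto W. Writing g = a_0 + a_1 x + a_2 x^2, the coefficients solve the normal equations G · a = b where
  G_{ij} = <φ_i, φ_j> and b_i = <f, φ_i>, with φ_0 = 1, φ_1 = x, φ_2 = x^2.
G =
  [2, 0, 2/3]
  [0, 2/3, 0]
  [2/3, 0, 2/5],
b = (116/15, -2/5, 108/35).
Solving gives a_0 = 102/35, a_1 = -3/5, a_2 = 20/7, so
  g(x) = 20*x^2/7 - 3*x/5 + 102/35.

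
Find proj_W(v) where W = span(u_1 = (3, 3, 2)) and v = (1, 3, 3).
proj_W(v) = (27/11, 27/11, 18/11)

Set up U = [u_1 | ... | u_1] ∈ R^(3×1). The projector onto W = col(U) is P = U (U^T U)^(-1) U^T.
Compute U^T U =
  [22],
and U^T v = (18).
Solve U^T U · c = U^T v for the coefficients: c = (9/11). The projection is proj_W(v) = U c.
Check: (v - proj_W(v)) · u_1 = 0  (should be 0).
Result: proj_W(v) = (27/11, 27/11, 18/11).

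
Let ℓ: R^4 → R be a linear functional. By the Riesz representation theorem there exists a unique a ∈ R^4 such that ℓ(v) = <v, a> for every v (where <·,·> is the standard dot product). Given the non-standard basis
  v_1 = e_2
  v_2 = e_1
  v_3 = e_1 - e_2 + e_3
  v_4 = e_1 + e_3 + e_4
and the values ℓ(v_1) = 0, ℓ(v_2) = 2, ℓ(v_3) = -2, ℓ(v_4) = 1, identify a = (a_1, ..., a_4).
a = (2, 0, -4, 3)

Write a = (a_1, ..., a_4) in the standard basis. For each basis vector v_i, ℓ(v_i) = <v_i, a> is a linear equation in the a_j's. Collect the n equations into a matrix system V a = ℓ, where row i of V is v_i (expressed in the standard basis). Since V is invertible (lower-triangular with 1s on the diagonal, up to permutation), solve by back-substitution:
  V =
[[0, 1, 0, 0],
 [1, 0, 0, 0],
 [1, -1, 1, 0],
 [1, 0, 1, 1]]
  V a = (0, 2, -2, 1)
Solving gives a = (2, 0, -4, 3).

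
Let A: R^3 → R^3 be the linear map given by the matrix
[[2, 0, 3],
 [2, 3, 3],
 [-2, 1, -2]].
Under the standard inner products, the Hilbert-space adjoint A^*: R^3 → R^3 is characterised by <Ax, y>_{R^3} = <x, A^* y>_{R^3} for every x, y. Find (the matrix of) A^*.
A^* = A^T =
[[2, 2, -2],
 [0, 3, 1],
 [3, 3, -2]]

For real matrices with standard dot products, the defining identity <Ax, y> = <x, A^* y> gives (Ax)^T y = x^T (A^*) y, i.e. x^T A^T y = x^T (A^*) y. Since this holds for all x, y, we must have A^* = A^T. Therefore
A^* =
[[2, 2, -2],
 [0, 3, 1],
 [3, 3, -2]].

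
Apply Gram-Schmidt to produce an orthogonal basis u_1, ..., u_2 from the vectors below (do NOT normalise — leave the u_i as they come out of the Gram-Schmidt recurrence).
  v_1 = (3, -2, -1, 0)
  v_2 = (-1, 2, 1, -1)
Orthogonal basis:
  u_1 = (3, -2, -1, 0)
  u_2 = (5/7, 6/7, 3/7, -1)

Apply the Gram-Schmidt recurrence
  u_1 = v_1
  u_i = v_i − Σ_{j<i} ((v_i · u_j) / (u_j · u_j)) · u_j.

Step by step this gives:
  u_1 = (3, -2, -1, 0)
  u_2 = (5/7, 6/7, 3/7, -1)

Orthogonality check:
  u_2 · u_1 = 0 (should be 0)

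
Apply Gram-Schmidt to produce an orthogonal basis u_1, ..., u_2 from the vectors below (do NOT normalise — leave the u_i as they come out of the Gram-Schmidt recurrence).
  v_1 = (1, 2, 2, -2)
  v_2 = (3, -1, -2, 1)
Orthogonal basis:
  u_1 = (1, 2, 2, -2)
  u_2 = (44/13, -3/13, -16/13, 3/13)

Apply the Gram-Schmidt recurrence
  u_1 = v_1
  u_i = v_i − Σ_{j<i} ((v_i · u_j) / (u_j · u_j)) · u_j.

Step by step this gives:
  u_1 = (1, 2, 2, -2)
  u_2 = (44/13, -3/13, -16/13, 3/13)

Orthogonality check:
  u_2 · u_1 = 0 (should be 0)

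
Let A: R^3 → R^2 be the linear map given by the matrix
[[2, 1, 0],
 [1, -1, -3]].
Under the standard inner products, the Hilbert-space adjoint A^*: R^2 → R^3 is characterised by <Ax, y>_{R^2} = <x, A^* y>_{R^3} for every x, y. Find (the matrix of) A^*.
A^* = A^T =
[[2, 1],
 [1, -1],
 [0, -3]]

For real matrices with standard dot products, the defining identity <Ax, y> = <x, A^* y> gives (Ax)^T y = x^T (A^*) y, i.e. x^T A^T y = x^T (A^*) y. Since this holds for all x, y, we must have A^* = A^T. Therefore
A^* =
[[2, 1],
 [1, -1],
 [0, -3]].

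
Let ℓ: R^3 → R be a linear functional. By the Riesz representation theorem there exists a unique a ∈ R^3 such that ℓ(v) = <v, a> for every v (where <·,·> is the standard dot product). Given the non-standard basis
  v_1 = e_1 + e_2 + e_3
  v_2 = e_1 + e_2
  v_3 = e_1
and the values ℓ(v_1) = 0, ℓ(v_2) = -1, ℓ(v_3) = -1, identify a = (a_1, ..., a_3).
a = (-1, 0, 1)

Write a = (a_1, ..., a_3) in the standard basis. For each basis vector v_i, ℓ(v_i) = <v_i, a> is a linear equation in the a_j's. Collect the n equations into a matrix system V a = ℓ, where row i of V is v_i (expressed in the standard basis). Since V is invertible (lower-triangular with 1s on the diagonal, up to permutation), solve by back-substitution:
  V =
[[1, 1, 1],
 [1, 1, 0],
 [1, 0, 0]]
  V a = (0, -1, -1)
Solving gives a = (-1, 0, 1).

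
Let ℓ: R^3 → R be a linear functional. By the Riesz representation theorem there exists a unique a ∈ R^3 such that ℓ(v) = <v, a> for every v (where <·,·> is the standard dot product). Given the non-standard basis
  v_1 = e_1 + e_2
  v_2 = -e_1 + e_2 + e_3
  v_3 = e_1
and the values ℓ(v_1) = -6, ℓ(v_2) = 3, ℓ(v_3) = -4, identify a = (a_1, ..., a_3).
a = (-4, -2, 1)

Write a = (a_1, ..., a_3) in the standard basis. For each basis vector v_i, ℓ(v_i) = <v_i, a> is a linear equation in the a_j's. Collect the n equations into a matrix system V a = ℓ, where row i of V is v_i (expressed in the standard basis). Since V is invertible (lower-triangular with 1s on the diagonal, up to permutation), solve by back-substitution:
  V =
[[1, 1, 0],
 [-1, 1, 1],
 [1, 0, 0]]
  V a = (-6, 3, -4)
Solving gives a = (-4, -2, 1).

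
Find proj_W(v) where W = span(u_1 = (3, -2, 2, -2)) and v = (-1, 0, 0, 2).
proj_W(v) = (-1, 2/3, -2/3, 2/3)

Set up U = [u_1 | ... | u_1] ∈ R^(4×1). The projector onto W = col(U) is P = U (U^T U)^(-1) U^T.
Compute U^T U =
  [21],
and U^T v = (-7).
Solve U^T U · c = U^T v for the coefficients: c = (-1/3). The projection is proj_W(v) = U c.
Check: (v - proj_W(v)) · u_1 = 0  (should be 0).
Result: proj_W(v) = (-1, 2/3, -2/3, 2/3).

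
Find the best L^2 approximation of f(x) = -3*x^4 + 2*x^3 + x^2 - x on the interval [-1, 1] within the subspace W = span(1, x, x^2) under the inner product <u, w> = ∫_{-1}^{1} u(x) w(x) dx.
g(x) = -11*x^2/7 + x/5 + 9/35

The best approximation g ∈ W is the orthogonal projection of f onto W. Writing g = a_0 + a_1 x + a_2 x^2, the coefficients solve the normal equations G · a = b where
  G_{ij} = <φ_i, φ_j> and b_i = <f, φ_i>, with φ_0 = 1, φ_1 = x, φ_2 = x^2.
G =
  [2, 0, 2/3]
  [0, 2/3, 0]
  [2/3, 0, 2/5],
b = (-8/15, 2/15, -16/35).
Solving gives a_0 = 9/35, a_1 = 1/5, a_2 = -11/7, so
  g(x) = -11*x^2/7 + x/5 + 9/35.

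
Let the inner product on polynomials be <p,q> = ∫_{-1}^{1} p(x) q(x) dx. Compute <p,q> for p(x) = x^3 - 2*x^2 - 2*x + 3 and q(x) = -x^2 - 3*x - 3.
<p,q> = -62/5

Expand the product: p(x)·q(x) = -x^5 - x^4 + 5*x^3 + 9*x^2 - 3*x - 9.
∫_{-1}^{1} of each monomial x^k gives [2/(k+1) if k even, 0 if k odd]. Integrating term-by-term (or equivalently evaluating the antiderivative F(x) = -x^6/6 - x^5/5 + 5*x^4/4 + 3*x^3 - 3*x^2/2 - 9*x at the endpoints):
  F(1) − F(−1) = -397/60 − (347/60) = -62/5.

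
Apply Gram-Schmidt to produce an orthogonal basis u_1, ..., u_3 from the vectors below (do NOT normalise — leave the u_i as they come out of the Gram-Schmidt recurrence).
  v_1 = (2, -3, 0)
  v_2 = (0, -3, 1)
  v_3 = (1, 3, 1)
Orthogonal basis:
  u_1 = (2, -3, 0)
  u_2 = (-18/13, -12/13, 1)
  u_3 = (45/49, 30/49, 90/49)

Apply the Gram-Schmidt recurrence
  u_1 = v_1
  u_i = v_i − Σ_{j<i} ((v_i · u_j) / (u_j · u_j)) · u_j.

Step by step this gives:
  u_1 = (2, -3, 0)
  u_2 = (-18/13, -12/13, 1)
  u_3 = (45/49, 30/49, 90/49)

Orthogonality check:
  u_2 · u_1 = 0 (should be 0)
  u_3 · u_1 = 0 (should be 0)
  u_3 · u_2 = 0 (should be 0)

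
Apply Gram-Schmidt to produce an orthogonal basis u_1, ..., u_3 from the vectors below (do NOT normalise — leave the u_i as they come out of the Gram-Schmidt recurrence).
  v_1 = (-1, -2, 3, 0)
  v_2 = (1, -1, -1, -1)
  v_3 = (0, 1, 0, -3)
Orthogonal basis:
  u_1 = (-1, -2, 3, 0)
  u_2 = (6/7, -9/7, -4/7, -1)
  u_3 = (-7/13, 17/13, 9/13, -33/13)

Apply the Gram-Schmidt recurrence
  u_1 = v_1
  u_i = v_i − Σ_{j<i} ((v_i · u_j) / (u_j · u_j)) · u_j.

Step by step this gives:
  u_1 = (-1, -2, 3, 0)
  u_2 = (6/7, -9/7, -4/7, -1)
  u_3 = (-7/13, 17/13, 9/13, -33/13)

Orthogonality check:
  u_2 · u_1 = 0 (should be 0)
  u_3 · u_1 = 0 (should be 0)
  u_3 · u_2 = 0 (should be 0)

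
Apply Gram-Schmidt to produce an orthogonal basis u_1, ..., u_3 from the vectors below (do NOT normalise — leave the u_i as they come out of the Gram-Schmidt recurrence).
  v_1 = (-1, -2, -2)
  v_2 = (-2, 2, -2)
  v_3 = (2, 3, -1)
Orthogonal basis:
  u_1 = (-1, -2, -2)
  u_2 = (-16/9, 22/9, -14/9)
  u_3 = (28/13, 7/13, -21/13)

Apply the Gram-Schmidt recurrence
  u_1 = v_1
  u_i = v_i − Σ_{j<i} ((v_i · u_j) / (u_j · u_j)) · u_j.

Step by step this gives:
  u_1 = (-1, -2, -2)
  u_2 = (-16/9, 22/9, -14/9)
  u_3 = (28/13, 7/13, -21/13)

Orthogonality check:
  u_2 · u_1 = 0 (should be 0)
  u_3 · u_1 = 0 (should be 0)
  u_3 · u_2 = 0 (should be 0)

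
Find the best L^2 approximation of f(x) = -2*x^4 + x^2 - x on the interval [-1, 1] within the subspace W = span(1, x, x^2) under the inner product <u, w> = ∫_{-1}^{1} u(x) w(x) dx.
g(x) = -5*x^2/7 - x + 6/35

The best approximation g ∈ W is the orthogonal projection of f onto W. Writing g = a_0 + a_1 x + a_2 x^2, the coefficients solve the normal equations G · a = b where
  G_{ij} = <φ_i, φ_j> and b_i = <f, φ_i>, with φ_0 = 1, φ_1 = x, φ_2 = x^2.
G =
  [2, 0, 2/3]
  [0, 2/3, 0]
  [2/3, 0, 2/5],
b = (-2/15, -2/3, -6/35).
Solving gives a_0 = 6/35, a_1 = -1, a_2 = -5/7, so
  g(x) = -5*x^2/7 - x + 6/35.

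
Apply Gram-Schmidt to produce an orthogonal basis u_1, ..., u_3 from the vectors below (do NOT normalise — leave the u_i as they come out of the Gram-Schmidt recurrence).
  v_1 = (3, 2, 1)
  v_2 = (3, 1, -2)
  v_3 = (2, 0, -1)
Orthogonal basis:
  u_1 = (3, 2, 1)
  u_2 = (15/14, -2/7, -37/14)
  u_3 = (7/23, -63/115, 21/115)

Apply the Gram-Schmidt recurrence
  u_1 = v_1
  u_i = v_i − Σ_{j<i} ((v_i · u_j) / (u_j · u_j)) · u_j.

Step by step this gives:
  u_1 = (3, 2, 1)
  u_2 = (15/14, -2/7, -37/14)
  u_3 = (7/23, -63/115, 21/115)

Orthogonality check:
  u_2 · u_1 = 0 (should be 0)
  u_3 · u_1 = 0 (should be 0)
  u_3 · u_2 = 0 (should be 0)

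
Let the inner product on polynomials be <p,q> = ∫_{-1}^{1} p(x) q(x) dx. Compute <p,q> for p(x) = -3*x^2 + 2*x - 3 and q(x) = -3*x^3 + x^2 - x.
<p,q> = -104/15

Expand the product: p(x)·q(x) = 9*x^5 - 9*x^4 + 14*x^3 - 5*x^2 + 3*x.
∫_{-1}^{1} of each monomial x^k gives [2/(k+1) if k even, 0 if k odd]. Integrating term-by-term (or equivalently evaluating the antiderivative F(x) = 3*x^6/2 - 9*x^5/5 + 7*x^4/2 - 5*x^3/3 + 3*x^2/2 at the endpoints):
  F(1) − F(−1) = 91/30 − (299/30) = -104/15.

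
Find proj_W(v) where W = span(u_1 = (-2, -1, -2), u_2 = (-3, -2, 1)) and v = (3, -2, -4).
proj_W(v) = (19/18, 10/9, -65/18)

Set up U = [u_1 | ... | u_2] ∈ R^(3×2). The projector onto W = col(U) is P = U (U^T U)^(-1) U^T.
Compute U^T U =
  [9, 6]
  [6, 14],
and U^T v = (4, -9).
Solve U^T U · c = U^T v for the coefficients: c = (11/9, -7/6). The projection is proj_W(v) = U c.
Check: (v - proj_W(v)) · u_1 = 0  (should be 0).
Check: (v - proj_W(v)) · u_2 = 0  (should be 0).
Result: proj_W(v) = (19/18, 10/9, -65/18).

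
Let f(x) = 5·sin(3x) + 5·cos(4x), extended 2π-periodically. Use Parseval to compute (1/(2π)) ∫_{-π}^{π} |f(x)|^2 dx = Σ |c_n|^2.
Σ |c_n|^2 = 25

Expand |f|^2 and use orthogonality of {sin(nx), cos(mx)} on [-π, π]:
  ∫_{-π}^{π} sin(nx)^2 dx = π, ∫ cos(mx)^2 dx = π, and cross terms integrate to 0.
So ∫_{-π}^{π} f(x)^2 dx = 5^2 · π + 5^2 · π = (25 + 25)π.
Divide by 2π: (25 + 25)/2 = 25.
By Parseval, this equals Σ |c_n|^2.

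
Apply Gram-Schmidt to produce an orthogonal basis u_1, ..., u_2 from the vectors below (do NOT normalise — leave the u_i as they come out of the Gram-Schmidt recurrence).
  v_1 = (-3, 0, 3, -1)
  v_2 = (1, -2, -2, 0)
Orthogonal basis:
  u_1 = (-3, 0, 3, -1)
  u_2 = (-8/19, -2, -11/19, -9/19)

Apply the Gram-Schmidt recurrence
  u_1 = v_1
  u_i = v_i − Σ_{j<i} ((v_i · u_j) / (u_j · u_j)) · u_j.

Step by step this gives:
  u_1 = (-3, 0, 3, -1)
  u_2 = (-8/19, -2, -11/19, -9/19)

Orthogonality check:
  u_2 · u_1 = 0 (should be 0)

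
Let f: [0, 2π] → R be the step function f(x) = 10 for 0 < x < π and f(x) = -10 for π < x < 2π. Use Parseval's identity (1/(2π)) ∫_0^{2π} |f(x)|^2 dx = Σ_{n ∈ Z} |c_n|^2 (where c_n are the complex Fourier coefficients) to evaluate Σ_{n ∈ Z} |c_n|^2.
Σ |c_n|^2 = 100

Parseval equates the L^2 energy of f (normalised by 1/(2π)) with the ℓ^2 sum of its Fourier coefficients: (1/(2π)) ∫_0^{2π} |f|^2 = Σ |c_n|^2.
Compute the left side: (1/(2π)) [∫_0^π 10^2 dx + ∫_π^{2π} (-10)^2 dx] = (1/(2π)) · (100π + 100π) = (100 + 100)/2 = 100.
So Σ_{n ∈ Z} |c_n|^2 = 100.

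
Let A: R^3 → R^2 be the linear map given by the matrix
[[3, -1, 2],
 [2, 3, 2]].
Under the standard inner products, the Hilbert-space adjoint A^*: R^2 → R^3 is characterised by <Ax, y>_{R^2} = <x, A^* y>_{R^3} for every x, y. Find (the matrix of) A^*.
A^* = A^T =
[[3, 2],
 [-1, 3],
 [2, 2]]

For real matrices with standard dot products, the defining identity <Ax, y> = <x, A^* y> gives (Ax)^T y = x^T (A^*) y, i.e. x^T A^T y = x^T (A^*) y. Since this holds for all x, y, we must have A^* = A^T. Therefore
A^* =
[[3, 2],
 [-1, 3],
 [2, 2]].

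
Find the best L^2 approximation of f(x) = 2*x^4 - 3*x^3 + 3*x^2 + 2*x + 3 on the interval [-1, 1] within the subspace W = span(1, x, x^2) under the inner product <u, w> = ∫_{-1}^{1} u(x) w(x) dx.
g(x) = 33*x^2/7 + x/5 + 99/35

The best approximation g ∈ W is the orthogonal projection of f onto W. Writing g = a_0 + a_1 x + a_2 x^2, the coefficients solve the normal equations G · a = b where
  G_{ij} = <φ_i, φ_j> and b_i = <f, φ_i>, with φ_0 = 1, φ_1 = x, φ_2 = x^2.
G =
  [2, 0, 2/3]
  [0, 2/3, 0]
  [2/3, 0, 2/5],
b = (44/5, 2/15, 132/35).
Solving gives a_0 = 99/35, a_1 = 1/5, a_2 = 33/7, so
  g(x) = 33*x^2/7 + x/5 + 99/35.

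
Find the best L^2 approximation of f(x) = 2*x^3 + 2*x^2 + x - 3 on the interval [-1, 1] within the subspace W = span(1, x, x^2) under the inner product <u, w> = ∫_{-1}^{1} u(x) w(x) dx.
g(x) = 2*x^2 + 11*x/5 - 3

The best approximation g ∈ W is the orthogonal projection of f onto W. Writing g = a_0 + a_1 x + a_2 x^2, the coefficients solve the normal equations G · a = b where
  G_{ij} = <φ_i, φ_j> and b_i = <f, φ_i>, with φ_0 = 1, φ_1 = x, φ_2 = x^2.
G =
  [2, 0, 2/3]
  [0, 2/3, 0]
  [2/3, 0, 2/5],
b = (-14/3, 22/15, -6/5).
Solving gives a_0 = -3, a_1 = 11/5, a_2 = 2, so
  g(x) = 2*x^2 + 11*x/5 - 3.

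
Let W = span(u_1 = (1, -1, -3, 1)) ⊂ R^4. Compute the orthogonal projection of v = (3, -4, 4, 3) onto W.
proj_W(v) = (-1/6, 1/6, 1/2, -1/6)

Set up U = [u_1 | ... | u_1] ∈ R^(4×1). The projector onto W = col(U) is P = U (U^T U)^(-1) U^T.
Compute U^T U =
  [12],
and U^T v = (-2).
Solve U^T U · c = U^T v for the coefficients: c = (-1/6). The projection is proj_W(v) = U c.
Check: (v - proj_W(v)) · u_1 = 0  (should be 0).
Result: proj_W(v) = (-1/6, 1/6, 1/2, -1/6).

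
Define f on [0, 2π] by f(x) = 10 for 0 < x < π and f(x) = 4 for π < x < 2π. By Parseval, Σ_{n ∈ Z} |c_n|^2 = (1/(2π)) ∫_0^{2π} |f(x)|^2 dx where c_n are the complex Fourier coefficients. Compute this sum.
Σ |c_n|^2 = 58

Parseval equates the L^2 energy of f (normalised by 1/(2π)) with the ℓ^2 sum of its Fourier coefficients: (1/(2π)) ∫_0^{2π} |f|^2 = Σ |c_n|^2.
Compute the left side: (1/(2π)) [∫_0^π 10^2 dx + ∫_π^{2π} 4^2 dx] = (1/(2π)) · (100π + 16π) = (100 + 16)/2 = 58.
So Σ_{n ∈ Z} |c_n|^2 = 58.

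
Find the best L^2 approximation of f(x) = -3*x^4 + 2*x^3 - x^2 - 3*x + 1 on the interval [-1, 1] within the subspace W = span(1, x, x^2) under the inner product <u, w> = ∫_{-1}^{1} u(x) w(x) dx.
g(x) = -25*x^2/7 - 9*x/5 + 44/35

The best approximation g ∈ W is the orthogonal projection of f onto W. Writing g = a_0 + a_1 x + a_2 x^2, the coefficients solve the normal equations G · a = b where
  G_{ij} = <φ_i, φ_j> and b_i = <f, φ_i>, with φ_0 = 1, φ_1 = x, φ_2 = x^2.
G =
  [2, 0, 2/3]
  [0, 2/3, 0]
  [2/3, 0, 2/5],
b = (2/15, -6/5, -62/105).
Solving gives a_0 = 44/35, a_1 = -9/5, a_2 = -25/7, so
  g(x) = -25*x^2/7 - 9*x/5 + 44/35.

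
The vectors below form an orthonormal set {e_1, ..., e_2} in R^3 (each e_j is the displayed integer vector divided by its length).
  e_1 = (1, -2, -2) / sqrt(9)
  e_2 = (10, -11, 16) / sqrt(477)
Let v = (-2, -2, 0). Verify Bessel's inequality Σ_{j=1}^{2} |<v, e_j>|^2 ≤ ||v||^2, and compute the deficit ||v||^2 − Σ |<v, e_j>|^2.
Σ |<v, e_j>|^2 = 24/53; ||v||^2 = 8; deficit = 400/53

Write each e_j = u_j / sqrt(<u_j, u_j>) where u_j is the displayed integer vector. Then <v, e_j> = <v, u_j> / sqrt(<u_j, u_j>), so |<v, e_j>|^2 = <v, u_j>^2 / <u_j, u_j>.
Coefficients: <v, e_1> = 2/sqrt(9), <v, e_2> = 2/sqrt(477).
Square and sum: Σ |<v, e_j>|^2 = 24/53.
Compute ||v||^2 = v·v = 8.
Deficit = 8 − 24/53 = 400/53 ≥ 0, confirming Bessel's inequality. (The deficit equals ||v − Σ <v,e_j> e_j||^2, the squared distance from v to span{e_j}.)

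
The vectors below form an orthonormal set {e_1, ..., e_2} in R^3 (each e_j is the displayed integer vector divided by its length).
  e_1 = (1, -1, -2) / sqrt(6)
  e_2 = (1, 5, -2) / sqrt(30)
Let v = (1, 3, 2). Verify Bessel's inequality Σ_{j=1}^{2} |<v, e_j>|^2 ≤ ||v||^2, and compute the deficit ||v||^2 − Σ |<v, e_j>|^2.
Σ |<v, e_j>|^2 = 54/5; ||v||^2 = 14; deficit = 16/5

Write each e_j = u_j / sqrt(<u_j, u_j>) where u_j is the displayed integer vector. Then <v, e_j> = <v, u_j> / sqrt(<u_j, u_j>), so |<v, e_j>|^2 = <v, u_j>^2 / <u_j, u_j>.
Coefficients: <v, e_1> = -6/sqrt(6), <v, e_2> = 12/sqrt(30).
Square and sum: Σ |<v, e_j>|^2 = 54/5.
Compute ||v||^2 = v·v = 14.
Deficit = 14 − 54/5 = 16/5 ≥ 0, confirming Bessel's inequality. (The deficit equals ||v − Σ <v,e_j> e_j||^2, the squared distance from v to span{e_j}.)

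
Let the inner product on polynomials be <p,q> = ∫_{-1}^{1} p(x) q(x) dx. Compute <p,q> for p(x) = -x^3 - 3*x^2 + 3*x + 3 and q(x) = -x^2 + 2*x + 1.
<p,q> = 32/5

Expand the product: p(x)·q(x) = x^5 + x^4 - 10*x^3 + 9*x + 3.
∫_{-1}^{1} of each monomial x^k gives [2/(k+1) if k even, 0 if k odd]. Integrating term-by-term (or equivalently evaluating the antiderivative F(x) = x^6/6 + x^5/5 - 5*x^4/2 + 9*x^2/2 + 3*x at the endpoints):
  F(1) − F(−1) = 161/30 − (-31/30) = 32/5.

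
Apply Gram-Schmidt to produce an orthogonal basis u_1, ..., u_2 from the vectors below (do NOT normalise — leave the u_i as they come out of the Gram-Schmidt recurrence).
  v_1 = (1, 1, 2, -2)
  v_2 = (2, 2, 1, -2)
Orthogonal basis:
  u_1 = (1, 1, 2, -2)
  u_2 = (1, 1, -1, 0)

Apply the Gram-Schmidt recurrence
  u_1 = v_1
  u_i = v_i − Σ_{j<i} ((v_i · u_j) / (u_j · u_j)) · u_j.

Step by step this gives:
  u_1 = (1, 1, 2, -2)
  u_2 = (1, 1, -1, 0)

Orthogonality check:
  u_2 · u_1 = 0 (should be 0)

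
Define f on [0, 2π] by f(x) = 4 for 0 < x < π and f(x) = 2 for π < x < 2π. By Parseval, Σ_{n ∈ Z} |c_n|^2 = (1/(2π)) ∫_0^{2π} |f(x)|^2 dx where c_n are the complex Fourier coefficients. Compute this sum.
Σ |c_n|^2 = 10

Parseval equates the L^2 energy of f (normalised by 1/(2π)) with the ℓ^2 sum of its Fourier coefficients: (1/(2π)) ∫_0^{2π} |f|^2 = Σ |c_n|^2.
Compute the left side: (1/(2π)) [∫_0^π 4^2 dx + ∫_π^{2π} 2^2 dx] = (1/(2π)) · (16π + 4π) = (16 + 4)/2 = 10.
So Σ_{n ∈ Z} |c_n|^2 = 10.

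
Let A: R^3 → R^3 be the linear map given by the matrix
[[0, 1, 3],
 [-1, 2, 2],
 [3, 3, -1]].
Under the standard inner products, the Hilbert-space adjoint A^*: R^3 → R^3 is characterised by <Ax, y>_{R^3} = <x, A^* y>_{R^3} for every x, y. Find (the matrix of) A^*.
A^* = A^T =
[[0, -1, 3],
 [1, 2, 3],
 [3, 2, -1]]

For real matrices with standard dot products, the defining identity <Ax, y> = <x, A^* y> gives (Ax)^T y = x^T (A^*) y, i.e. x^T A^T y = x^T (A^*) y. Since this holds for all x, y, we must have A^* = A^T. Therefore
A^* =
[[0, -1, 3],
 [1, 2, 3],
 [3, 2, -1]].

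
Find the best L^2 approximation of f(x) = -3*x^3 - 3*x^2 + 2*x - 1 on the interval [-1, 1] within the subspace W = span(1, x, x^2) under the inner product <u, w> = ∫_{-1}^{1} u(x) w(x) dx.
g(x) = -3*x^2 + x/5 - 1

The best approximation g ∈ W is the orthogonal projection of f onto W. Writing g = a_0 + a_1 x + a_2 x^2, the coefficients solve the normal equations G · a = b where
  G_{ij} = <φ_i, φ_j> and b_i = <f, φ_i>, with φ_0 = 1, φ_1 = x, φ_2 = x^2.
G =
  [2, 0, 2/3]
  [0, 2/3, 0]
  [2/3, 0, 2/5],
b = (-4, 2/15, -28/15).
Solving gives a_0 = -1, a_1 = 1/5, a_2 = -3, so
  g(x) = -3*x^2 + x/5 - 1.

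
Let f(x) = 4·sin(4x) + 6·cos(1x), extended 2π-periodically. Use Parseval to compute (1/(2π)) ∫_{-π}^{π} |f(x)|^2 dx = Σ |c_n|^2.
Σ |c_n|^2 = 26

Expand |f|^2 and use orthogonality of {sin(nx), cos(mx)} on [-π, π]:
  ∫_{-π}^{π} sin(nx)^2 dx = π, ∫ cos(mx)^2 dx = π, and cross terms integrate to 0.
So ∫_{-π}^{π} f(x)^2 dx = 4^2 · π + 6^2 · π = (16 + 36)π.
Divide by 2π: (16 + 36)/2 = 26.
By Parseval, this equals Σ |c_n|^2.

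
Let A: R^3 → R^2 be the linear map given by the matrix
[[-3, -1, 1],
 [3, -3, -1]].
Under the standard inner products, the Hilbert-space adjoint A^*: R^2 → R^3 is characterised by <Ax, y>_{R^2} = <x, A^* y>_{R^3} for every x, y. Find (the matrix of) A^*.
A^* = A^T =
[[-3, 3],
 [-1, -3],
 [1, -1]]

For real matrices with standard dot products, the defining identity <Ax, y> = <x, A^* y> gives (Ax)^T y = x^T (A^*) y, i.e. x^T A^T y = x^T (A^*) y. Since this holds for all x, y, we must have A^* = A^T. Therefore
A^* =
[[-3, 3],
 [-1, -3],
 [1, -1]].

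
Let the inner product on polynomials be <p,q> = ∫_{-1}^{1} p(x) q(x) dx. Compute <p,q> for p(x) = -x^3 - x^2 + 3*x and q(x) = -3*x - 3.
<p,q> = -14/5

Expand the product: p(x)·q(x) = 3*x^4 + 6*x^3 - 6*x^2 - 9*x.
∫_{-1}^{1} of each monomial x^k gives [2/(k+1) if k even, 0 if k odd]. Integrating term-by-term (or equivalently evaluating the antiderivative F(x) = 3*x^5/5 + 3*x^4/2 - 2*x^3 - 9*x^2/2 at the endpoints):
  F(1) − F(−1) = -22/5 − (-8/5) = -14/5.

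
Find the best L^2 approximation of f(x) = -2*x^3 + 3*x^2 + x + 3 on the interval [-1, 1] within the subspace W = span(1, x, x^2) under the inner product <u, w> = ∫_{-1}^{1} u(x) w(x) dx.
g(x) = 3*x^2 - x/5 + 3

The best approximation g ∈ W is the orthogonal projection of f onto W. Writing g = a_0 + a_1 x + a_2 x^2, the coefficients solve the normal equations G · a = b where
  G_{ij} = <φ_i, φ_j> and b_i = <f, φ_i>, with φ_0 = 1, φ_1 = x, φ_2 = x^2.
G =
  [2, 0, 2/3]
  [0, 2/3, 0]
  [2/3, 0, 2/5],
b = (8, -2/15, 16/5).
Solving gives a_0 = 3, a_1 = -1/5, a_2 = 3, so
  g(x) = 3*x^2 - x/5 + 3.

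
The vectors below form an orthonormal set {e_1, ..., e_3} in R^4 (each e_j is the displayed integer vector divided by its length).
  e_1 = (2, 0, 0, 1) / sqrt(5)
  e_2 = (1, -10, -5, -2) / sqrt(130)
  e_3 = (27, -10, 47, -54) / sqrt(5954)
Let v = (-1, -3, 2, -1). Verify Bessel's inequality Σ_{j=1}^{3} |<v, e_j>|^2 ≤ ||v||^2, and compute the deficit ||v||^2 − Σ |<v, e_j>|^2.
Σ |<v, e_j>|^2 = 2066/229; ||v||^2 = 15; deficit = 1369/229

Write each e_j = u_j / sqrt(<u_j, u_j>) where u_j is the displayed integer vector. Then <v, e_j> = <v, u_j> / sqrt(<u_j, u_j>), so |<v, e_j>|^2 = <v, u_j>^2 / <u_j, u_j>.
Coefficients: <v, e_1> = -3/sqrt(5), <v, e_2> = 21/sqrt(130), <v, e_3> = 151/sqrt(5954).
Square and sum: Σ |<v, e_j>|^2 = 2066/229.
Compute ||v||^2 = v·v = 15.
Deficit = 15 − 2066/229 = 1369/229 ≥ 0, confirming Bessel's inequality. (The deficit equals ||v − Σ <v,e_j> e_j||^2, the squared distance from v to span{e_j}.)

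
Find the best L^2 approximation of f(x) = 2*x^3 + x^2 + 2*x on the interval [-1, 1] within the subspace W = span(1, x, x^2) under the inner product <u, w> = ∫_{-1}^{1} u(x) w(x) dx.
g(x) = x^2 + 16*x/5

The best approximation g ∈ W is the orthogonal projection of f onto W. Writing g = a_0 + a_1 x + a_2 x^2, the coefficients solve the normal equations G · a = b where
  G_{ij} = <φ_i, φ_j> and b_i = <f, φ_i>, with φ_0 = 1, φ_1 = x, φ_2 = x^2.
G =
  [2, 0, 2/3]
  [0, 2/3, 0]
  [2/3, 0, 2/5],
b = (2/3, 32/15, 2/5).
Solving gives a_0 = 0, a_1 = 16/5, a_2 = 1, so
  g(x) = x^2 + 16*x/5.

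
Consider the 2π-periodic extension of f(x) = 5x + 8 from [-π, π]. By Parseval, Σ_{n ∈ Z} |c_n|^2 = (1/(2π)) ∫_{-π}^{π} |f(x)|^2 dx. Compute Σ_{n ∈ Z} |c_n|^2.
Σ |c_n|^2 = 25π^2/3 + 64

Expand and integrate term by term over [-π, π]:
  ∫ (5x)^2 dx = 25·(2π^3/3); ∫ 2·5·(8)·x dx = 0 (odd integrand); ∫ 8^2 dx = 64·2π.
So (1/(2π)) ∫_{-π}^{π} (5x + 8)^2 dx = 25π^2/3 + 64 = 25π^2/3 + 64.
Parseval ⇒ Σ |c_n|^2 = 25π^2/3 + 64.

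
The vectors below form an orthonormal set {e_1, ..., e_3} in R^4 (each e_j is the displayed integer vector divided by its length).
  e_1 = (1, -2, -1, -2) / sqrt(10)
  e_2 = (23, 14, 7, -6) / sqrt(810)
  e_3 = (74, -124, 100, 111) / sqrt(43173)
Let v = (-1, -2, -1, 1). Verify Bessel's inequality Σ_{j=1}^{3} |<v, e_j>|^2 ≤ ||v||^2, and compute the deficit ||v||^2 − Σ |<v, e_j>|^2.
Σ |<v, e_j>|^2 = 3331/533; ||v||^2 = 7; deficit = 400/533

Write each e_j = u_j / sqrt(<u_j, u_j>) where u_j is the displayed integer vector. Then <v, e_j> = <v, u_j> / sqrt(<u_j, u_j>), so |<v, e_j>|^2 = <v, u_j>^2 / <u_j, u_j>.
Coefficients: <v, e_1> = 2/sqrt(10), <v, e_2> = -64/sqrt(810), <v, e_3> = 185/sqrt(43173).
Square and sum: Σ |<v, e_j>|^2 = 3331/533.
Compute ||v||^2 = v·v = 7.
Deficit = 7 − 3331/533 = 400/533 ≥ 0, confirming Bessel's inequality. (The deficit equals ||v − Σ <v,e_j> e_j||^2, the squared distance from v to span{e_j}.)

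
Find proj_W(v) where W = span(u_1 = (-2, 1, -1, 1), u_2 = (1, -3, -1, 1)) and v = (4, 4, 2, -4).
proj_W(v) = (196/75, 74/25, 58/15, -58/15)

Set up U = [u_1 | ... | u_2] ∈ R^(4×2). The projector onto W = col(U) is P = U (U^T U)^(-1) U^T.
Compute U^T U =
  [7, -3]
  [-3, 12],
and U^T v = (-10, -14).
Solve U^T U · c = U^T v for the coefficients: c = (-54/25, -128/75). The projection is proj_W(v) = U c.
Check: (v - proj_W(v)) · u_1 = 0  (should be 0).
Check: (v - proj_W(v)) · u_2 = 0  (should be 0).
Result: proj_W(v) = (196/75, 74/25, 58/15, -58/15).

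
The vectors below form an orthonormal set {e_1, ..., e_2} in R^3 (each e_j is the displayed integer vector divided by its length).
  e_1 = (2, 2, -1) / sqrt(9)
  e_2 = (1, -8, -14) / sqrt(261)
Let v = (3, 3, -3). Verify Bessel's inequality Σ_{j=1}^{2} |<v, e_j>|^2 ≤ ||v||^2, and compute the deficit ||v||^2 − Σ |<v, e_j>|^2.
Σ |<v, e_j>|^2 = 774/29; ||v||^2 = 27; deficit = 9/29

Write each e_j = u_j / sqrt(<u_j, u_j>) where u_j is the displayed integer vector. Then <v, e_j> = <v, u_j> / sqrt(<u_j, u_j>), so |<v, e_j>|^2 = <v, u_j>^2 / <u_j, u_j>.
Coefficients: <v, e_1> = 15/sqrt(9), <v, e_2> = 21/sqrt(261).
Square and sum: Σ |<v, e_j>|^2 = 774/29.
Compute ||v||^2 = v·v = 27.
Deficit = 27 − 774/29 = 9/29 ≥ 0, confirming Bessel's inequality. (The deficit equals ||v − Σ <v,e_j> e_j||^2, the squared distance from v to span{e_j}.)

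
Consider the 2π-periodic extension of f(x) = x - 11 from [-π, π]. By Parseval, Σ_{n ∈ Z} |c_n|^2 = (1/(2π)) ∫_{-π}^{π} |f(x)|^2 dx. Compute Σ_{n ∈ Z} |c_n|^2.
Σ |c_n|^2 = π^2/3 + 121

Expand and integrate term by term over [-π, π]:
  ∫ (x)^2 dx = 1·(2π^3/3); ∫ 2·1·(-11)·x dx = 0 (odd integrand); ∫ (-11)^2 dx = 121·2π.
So (1/(2π)) ∫_{-π}^{π} (x - 11)^2 dx = 1π^2/3 + 121 = π^2/3 + 121.
Parseval ⇒ Σ |c_n|^2 = π^2/3 + 121.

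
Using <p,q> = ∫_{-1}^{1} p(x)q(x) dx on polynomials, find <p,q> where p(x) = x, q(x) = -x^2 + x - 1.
<p,q> = 2/3

Expand the product: p(x)·q(x) = -x^3 + x^2 - x.
∫_{-1}^{1} of each monomial x^k gives [2/(k+1) if k even, 0 if k odd]. Integrating term-by-term (or equivalently evaluating the antiderivative F(x) = -x^4/4 + x^3/3 - x^2/2 at the endpoints):
  F(1) − F(−1) = -5/12 − (-13/12) = 2/3.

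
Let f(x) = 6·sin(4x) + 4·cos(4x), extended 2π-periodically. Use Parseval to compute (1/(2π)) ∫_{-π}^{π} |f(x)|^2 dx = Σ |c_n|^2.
Σ |c_n|^2 = 26

Expand |f|^2 and use orthogonality of {sin(nx), cos(mx)} on [-π, π]:
  ∫_{-π}^{π} sin(nx)^2 dx = π, ∫ cos(mx)^2 dx = π, and cross terms integrate to 0.
So ∫_{-π}^{π} f(x)^2 dx = 6^2 · π + 4^2 · π = (36 + 16)π.
Divide by 2π: (36 + 16)/2 = 26.
By Parseval, this equals Σ |c_n|^2.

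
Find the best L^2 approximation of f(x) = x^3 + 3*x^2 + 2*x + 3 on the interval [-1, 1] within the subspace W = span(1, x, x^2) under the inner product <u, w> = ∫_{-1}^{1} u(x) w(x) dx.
g(x) = 3*x^2 + 13*x/5 + 3

The best approximation g ∈ W is the orthogonal projection of f onto W. Writing g = a_0 + a_1 x + a_2 x^2, the coefficients solve the normal equations G · a = b where
  G_{ij} = <φ_i, φ_j> and b_i = <f, φ_i>, with φ_0 = 1, φ_1 = x, φ_2 = x^2.
G =
  [2, 0, 2/3]
  [0, 2/3, 0]
  [2/3, 0, 2/5],
b = (8, 26/15, 16/5).
Solving gives a_0 = 3, a_1 = 13/5, a_2 = 3, so
  g(x) = 3*x^2 + 13*x/5 + 3.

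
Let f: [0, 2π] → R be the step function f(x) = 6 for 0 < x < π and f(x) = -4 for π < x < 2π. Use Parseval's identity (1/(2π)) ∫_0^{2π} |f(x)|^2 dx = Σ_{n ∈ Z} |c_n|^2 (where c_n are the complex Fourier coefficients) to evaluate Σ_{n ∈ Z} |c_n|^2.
Σ |c_n|^2 = 26

Parseval equates the L^2 energy of f (normalised by 1/(2π)) with the ℓ^2 sum of its Fourier coefficients: (1/(2π)) ∫_0^{2π} |f|^2 = Σ |c_n|^2.
Compute the left side: (1/(2π)) [∫_0^π 6^2 dx + ∫_π^{2π} (-4)^2 dx] = (1/(2π)) · (36π + 16π) = (36 + 16)/2 = 26.
So Σ_{n ∈ Z} |c_n|^2 = 26.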